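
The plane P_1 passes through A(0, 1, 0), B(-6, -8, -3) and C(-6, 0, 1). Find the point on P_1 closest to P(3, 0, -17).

AB = (-6, -9, -3), AC = (-6, -1, 1); a normal to P_1 is AB × AC = (-12, 24, -48).
Using A: P_1 has equation -12x + 24y - 48z = 24.
Foot = P − λn with λ = (n·P − d)/|n|² = (780 − 24)/3024 = 1/4.
Foot = (3, 0, -17) − (1/4)·(-12, 24, -48) = (6, -6, -5).

(6, -6, -5)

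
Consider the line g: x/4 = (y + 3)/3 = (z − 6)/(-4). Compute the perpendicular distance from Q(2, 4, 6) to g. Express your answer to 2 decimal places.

g has direction (4, 3, -4) through (0, -3, 6).
Taking (0, -3, 6) on g with direction v = (4, 3, -4): w = Q − (0, -3, 6) = (2, 7, 0), and w × v = (-28, 8, -22).
Distance = |w × v| / |v| = √1332 / √41 ≈ 5.70.

5.70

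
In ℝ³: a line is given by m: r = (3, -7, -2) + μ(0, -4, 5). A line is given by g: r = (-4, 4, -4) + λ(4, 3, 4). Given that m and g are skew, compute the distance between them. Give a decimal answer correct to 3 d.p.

10.072

Common perpendicular direction n = (0, -4, 5) × (4, 3, 4) = (-31, 20, 16).
With w = (-4, 4, -4) − (3, -7, -2) = (-7, 11, -2), w · n = 405.
Distance = |w · n| / |n| = |405| / √1617 ≈ 10.072.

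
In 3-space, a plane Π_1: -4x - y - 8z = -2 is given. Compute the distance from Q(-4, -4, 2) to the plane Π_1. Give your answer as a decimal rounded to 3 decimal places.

n·Q − d = (-4)·(-4) + (-1)·(-4) + (-8)·(2) − (-2) = 6; |n| = √81.
Distance = |6| / √81 = 6/√81 ≈ 0.667.

0.667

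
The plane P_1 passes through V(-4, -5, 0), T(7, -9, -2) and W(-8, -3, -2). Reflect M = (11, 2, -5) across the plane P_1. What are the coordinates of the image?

VT = (11, -4, -2), VW = (-4, 2, -2); a normal to P_1 is VT × VW = (12, 30, 6).
Using V: P_1 has equation 12x + 30y + 6z = -198.
λ = (n·M − d)/|n|² = (162 − (-198))/1080 = 1/3.
Reflection = M − 2λn = (11, 2, -5) − (2/3)·(12, 30, 6) = (3, -18, -9).

(3, -18, -9)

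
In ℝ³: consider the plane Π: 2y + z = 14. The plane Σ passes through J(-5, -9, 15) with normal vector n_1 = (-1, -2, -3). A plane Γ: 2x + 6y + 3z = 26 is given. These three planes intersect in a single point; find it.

Σ: n_1·r = n_1·J gives -x - 2y - 3z = -22.
Solving the 3×3 linear system 2y + z = 14, -x - 2y - 3z = -22, 2x + 6y + 3z = 26 (e.g. by elimination or Cramer's rule, determinant = -8) gives (-8, 3, 8).

(-8, 3, 8)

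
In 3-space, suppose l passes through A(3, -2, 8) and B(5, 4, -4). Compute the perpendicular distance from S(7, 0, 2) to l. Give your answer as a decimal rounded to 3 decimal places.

3.162

A direction vector for l is B − A = (2, 6, -12).
Taking (3, -2, 8) on l with direction v = (2, 6, -12): w = S − (3, -2, 8) = (4, 2, -6), and w × v = (12, 36, 20).
Distance = |w × v| / |v| = √1840 / √184 ≈ 3.162.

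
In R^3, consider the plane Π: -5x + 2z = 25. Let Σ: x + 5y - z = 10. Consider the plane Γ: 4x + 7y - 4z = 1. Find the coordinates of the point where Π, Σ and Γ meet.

(-5, 3, 0)

Solving the 3×3 linear system -5x + 2z = 25, x + 5y - z = 10, 4x + 7y - 4z = 1 (e.g. by elimination or Cramer's rule, determinant = 39) gives (-5, 3, 0).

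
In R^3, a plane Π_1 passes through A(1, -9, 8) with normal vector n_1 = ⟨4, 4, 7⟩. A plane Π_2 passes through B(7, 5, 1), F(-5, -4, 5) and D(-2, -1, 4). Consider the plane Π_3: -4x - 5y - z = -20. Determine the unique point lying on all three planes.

(10, -4, 0)

Π_1: n_1·r = n_1·A gives 4x + 4y + 7z = 24.
BF = (-12, -9, 4), BD = (-9, -6, 3); a normal to Π_2 is BF × BD = (-3, 0, -9).
Using B: Π_2 has equation -3x - 9z = -30.
Solving the 3×3 linear system 4x + 4y + 7z = 24, -3x - 9z = -30, -4x - 5y - z = -20 (e.g. by elimination or Cramer's rule, determinant = 57) gives (10, -4, 0).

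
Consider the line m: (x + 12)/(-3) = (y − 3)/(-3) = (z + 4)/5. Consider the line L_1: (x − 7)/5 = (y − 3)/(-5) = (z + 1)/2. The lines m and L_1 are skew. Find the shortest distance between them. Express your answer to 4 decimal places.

m has direction (-3, -3, 5) through (-12, 3, -4).
L_1 has direction (5, -5, 2) through (7, 3, -1).
Common perpendicular direction n = (-3, -3, 5) × (5, -5, 2) = (19, 31, 30).
With w = (7, 3, -1) − (-12, 3, -4) = (19, 0, 3), w · n = 451.
Distance = |w · n| / |n| = |451| / √2222 ≈ 9.5676.

9.5676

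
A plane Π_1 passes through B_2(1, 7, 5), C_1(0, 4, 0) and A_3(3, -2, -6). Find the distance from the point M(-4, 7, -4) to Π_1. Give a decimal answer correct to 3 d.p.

2.635

B_2C_1 = (-1, -3, -5), B_2A_3 = (2, -9, -11); a normal to Π_1 is B_2C_1 × B_2A_3 = (-12, -21, 15).
Using B_2: Π_1 has equation -12x - 21y + 15z = -84.
n·M − d = (-12)·(-4) + (-21)·(7) + (15)·(-4) − (-84) = -75; |n| = √810.
Distance = |-75| / √810 = 75/√810 ≈ 2.635.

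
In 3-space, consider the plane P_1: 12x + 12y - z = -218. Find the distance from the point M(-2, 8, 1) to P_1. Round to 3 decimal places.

n·M − d = (12)·(-2) + (12)·(8) + (-1)·(1) − (-218) = 289; |n| = √289.
Distance = |289| / √289 = 289/√289 ≈ 17.000.

17.000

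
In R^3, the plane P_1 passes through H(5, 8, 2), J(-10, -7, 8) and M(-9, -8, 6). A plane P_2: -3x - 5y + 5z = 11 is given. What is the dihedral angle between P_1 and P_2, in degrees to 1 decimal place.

66.4

HJ = (-15, -15, 6), HM = (-14, -16, 4); a normal to P_1 is HJ × HM = (36, -24, 30).
Using H: P_1 has equation 36x - 24y + 30z = 48.
cos θ = |n₁·n₂| / (|n₁||n₂|) = |162| / (√2772 · √59).
θ = arccos(0.40058) ≈ 66.4°.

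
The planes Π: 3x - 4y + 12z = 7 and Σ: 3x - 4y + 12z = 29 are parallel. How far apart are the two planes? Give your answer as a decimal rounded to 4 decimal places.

Same normal n = (3, -4, 12) with |n| = √169; distance = |7 − 29| / |n| = 22/√169 ≈ 1.6923.

1.6923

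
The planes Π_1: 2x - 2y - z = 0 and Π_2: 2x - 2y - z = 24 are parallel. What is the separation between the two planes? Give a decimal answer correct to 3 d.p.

8.000

Same normal n = (2, -2, -1) with |n| = √9; distance = |0 − 24| / |n| = 24/√9 ≈ 8.000.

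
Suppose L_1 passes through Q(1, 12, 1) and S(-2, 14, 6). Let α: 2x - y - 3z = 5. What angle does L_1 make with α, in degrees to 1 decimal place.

A direction vector for L_1 is S − Q = (-3, 2, 5).
sin θ = |n·v| / (|n||v|) = |-23| / (√14 · √38) = 0.99718.
θ ≈ 85.7°.

85.7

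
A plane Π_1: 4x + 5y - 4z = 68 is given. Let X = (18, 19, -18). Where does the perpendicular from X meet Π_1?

Foot = X − λn with λ = (n·X − d)/|n|² = (239 − 68)/57 = 3.
Foot = (18, 19, -18) − 3·(4, 5, -4) = (6, 4, -6).

(6, 4, -6)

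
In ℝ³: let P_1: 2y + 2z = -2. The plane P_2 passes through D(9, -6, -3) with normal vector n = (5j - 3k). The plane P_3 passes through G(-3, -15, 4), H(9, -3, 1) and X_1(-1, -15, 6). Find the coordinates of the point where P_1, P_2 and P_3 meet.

P_2: n·r = n·D gives 5y - 3z = -21.
GH = (12, 12, -3), GX_1 = (2, 0, 2); a normal to P_3 is GH × GX_1 = (24, -30, -24).
Using G: P_3 has equation 24x - 30y - 24z = 282.
Solving the 3×3 linear system 2y + 2z = -2, 5y - 3z = -21, 24x - 30y - 24z = 282 (e.g. by elimination or Cramer's rule, determinant = -384) gives (10, -3, 2).

(10, -3, 2)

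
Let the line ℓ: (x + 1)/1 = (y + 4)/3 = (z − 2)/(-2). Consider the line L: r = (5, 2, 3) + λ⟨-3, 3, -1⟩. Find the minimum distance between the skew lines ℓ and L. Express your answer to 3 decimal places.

5.066

ℓ has direction (1, 3, -2) through (-1, -4, 2).
Common perpendicular direction n = (1, 3, -2) × (-3, 3, -1) = (3, 7, 12).
With w = (5, 2, 3) − (-1, -4, 2) = (6, 6, 1), w · n = 72.
Distance = |w · n| / |n| = |72| / √202 ≈ 5.066.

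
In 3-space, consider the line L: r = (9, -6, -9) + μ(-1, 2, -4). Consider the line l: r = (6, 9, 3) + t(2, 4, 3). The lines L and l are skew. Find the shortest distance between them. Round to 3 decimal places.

Common perpendicular direction n = (-1, 2, -4) × (2, 4, 3) = (22, -5, -8).
With w = (6, 9, 3) − (9, -6, -9) = (-3, 15, 12), w · n = -237.
Distance = |w · n| / |n| = |-237| / √573 ≈ 9.901.

9.901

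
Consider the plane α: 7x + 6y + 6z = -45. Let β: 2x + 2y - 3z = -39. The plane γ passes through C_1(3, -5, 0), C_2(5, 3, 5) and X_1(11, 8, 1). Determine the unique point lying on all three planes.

(-3, -9, 5)

C_1C_2 = (2, 8, 5), C_1X_1 = (8, 13, 1); a normal to γ is C_1C_2 × C_1X_1 = (-57, 38, -38).
Using C_1: γ has equation -57x + 38y - 38z = -361.
Solving the 3×3 linear system 7x + 6y + 6z = -45, 2x + 2y - 3z = -39, -57x + 38y - 38z = -361 (e.g. by elimination or Cramer's rule, determinant = 2888) gives (-3, -9, 5).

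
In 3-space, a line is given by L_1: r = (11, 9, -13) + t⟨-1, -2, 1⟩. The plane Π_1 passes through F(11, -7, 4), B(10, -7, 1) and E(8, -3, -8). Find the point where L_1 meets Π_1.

FB = (-1, 0, -3), FE = (-3, 4, -12); a normal to Π_1 is FB × FE = (12, -3, -4).
Using F: Π_1 has equation 12x - 3y - 4z = 137.
Substitute r = (11, 9, -13) + t(-1, -2, 1) into the plane: 157 + (-10)t = 137, so t = 2.
Intersection: (11, 9, -13) + 2·(-1, -2, 1) = (9, 5, -11).

(9, 5, -11)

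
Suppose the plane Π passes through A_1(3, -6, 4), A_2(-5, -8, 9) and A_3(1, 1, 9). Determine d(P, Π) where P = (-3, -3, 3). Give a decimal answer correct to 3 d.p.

A_1A_2 = (-8, -2, 5), A_1A_3 = (-2, 7, 5); a normal to Π is A_1A_2 × A_1A_3 = (-45, 30, -60).
Using A_1: Π has equation -45x + 30y - 60z = -555.
n·P − d = (-45)·(-3) + (30)·(-3) + (-60)·(3) − (-555) = 420; |n| = √6525.
Distance = |420| / √6525 = 420/√6525 ≈ 5.199.

5.199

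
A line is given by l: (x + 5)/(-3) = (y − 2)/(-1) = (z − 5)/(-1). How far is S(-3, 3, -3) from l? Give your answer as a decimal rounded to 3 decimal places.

8.301

l has direction (-3, -1, -1) through (-5, 2, 5).
Taking (-5, 2, 5) on l with direction v = (-3, -1, -1): w = S − (-5, 2, 5) = (2, 1, -8), and w × v = (-9, 26, 1).
Distance = |w × v| / |v| = √758 / √11 ≈ 8.301.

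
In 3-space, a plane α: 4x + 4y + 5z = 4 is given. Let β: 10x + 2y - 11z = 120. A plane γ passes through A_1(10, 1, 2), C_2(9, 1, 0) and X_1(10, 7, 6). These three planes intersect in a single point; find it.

A_1C_2 = (-1, 0, -2), A_1X_1 = (0, 6, 4); a normal to γ is A_1C_2 × A_1X_1 = (12, 4, -6).
Using A_1: γ has equation 12x + 4y - 6z = 112.
Solving the 3×3 linear system 4x + 4y + 5z = 4, 10x + 2y - 11z = 120, 12x + 4y - 6z = 112 (e.g. by elimination or Cramer's rule, determinant = -80) gives (8, -2, -4).

(8, -2, -4)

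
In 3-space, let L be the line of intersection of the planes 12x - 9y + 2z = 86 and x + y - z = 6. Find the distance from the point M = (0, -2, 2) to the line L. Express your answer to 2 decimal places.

Direction of L: (12, -9, 2) × (1, 1, -1) = (7, 14, 21).
A point on L: solving the two plane equations with x = 6 gives (6, -2, -2).
Taking (6, -2, -2) on L with direction v = (7, 14, 21): w = M − (6, -2, -2) = (-6, 0, 4), and w × v = (-56, 154, -84).
Distance = |w × v| / |v| = √33908 / √686 ≈ 7.03.

7.03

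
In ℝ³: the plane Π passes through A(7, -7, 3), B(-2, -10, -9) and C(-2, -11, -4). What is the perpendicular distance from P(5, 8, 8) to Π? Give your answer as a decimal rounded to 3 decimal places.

14.537

AB = (-9, -3, -12), AC = (-9, -4, -7); a normal to Π is AB × AC = (-27, 45, 9).
Using A: Π has equation -27x + 45y + 9z = -477.
n·P − d = (-27)·(5) + (45)·(8) + (9)·(8) − (-477) = 774; |n| = √2835.
Distance = |774| / √2835 = 774/√2835 ≈ 14.537.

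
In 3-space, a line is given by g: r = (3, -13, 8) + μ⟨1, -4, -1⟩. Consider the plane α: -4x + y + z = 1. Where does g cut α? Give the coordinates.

Substitute r = (3, -13, 8) + t(1, -4, -1) into the plane: -17 + (-9)t = 1, so t = -2.
Intersection: (3, -13, 8) + (-2)·(1, -4, -1) = (1, -5, 10).

(1, -5, 10)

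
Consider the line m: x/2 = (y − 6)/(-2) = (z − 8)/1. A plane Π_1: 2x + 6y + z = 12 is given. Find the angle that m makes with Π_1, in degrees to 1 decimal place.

m has direction (2, -2, 1) through (0, 6, 8).
sin θ = |n·v| / (|n||v|) = |-7| / (√41 · √9) = 0.36441.
θ ≈ 21.4°.

21.4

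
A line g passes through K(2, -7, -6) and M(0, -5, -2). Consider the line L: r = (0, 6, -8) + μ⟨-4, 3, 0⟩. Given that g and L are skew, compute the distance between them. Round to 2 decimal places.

A direction vector for g is M − K = (-2, 2, 4).
Common perpendicular direction n = (-2, 2, 4) × (-4, 3, 0) = (-12, -16, 2).
With w = (0, 6, -8) − (2, -7, -6) = (-2, 13, -2), w · n = -188.
Distance = |w · n| / |n| = |-188| / √404 ≈ 9.35.

9.35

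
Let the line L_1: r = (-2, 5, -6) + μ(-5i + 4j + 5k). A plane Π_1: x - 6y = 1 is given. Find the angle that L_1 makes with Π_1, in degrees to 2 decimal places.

35.93

sin θ = |n·v| / (|n||v|) = |-29| / (√37 · √66) = 0.58685.
θ ≈ 35.93°.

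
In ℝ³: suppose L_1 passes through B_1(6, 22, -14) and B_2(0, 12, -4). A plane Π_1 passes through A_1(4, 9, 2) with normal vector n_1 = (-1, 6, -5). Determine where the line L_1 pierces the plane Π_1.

(-3, 7, 1)

A direction vector for L_1 is B_2 − B_1 = (-6, -10, 10).
Π_1: n_1·r = n_1·A_1 gives -x + 6y - 5z = 40.
Substitute r = (6, 22, -14) + t(-6, -10, 10) into the plane: 196 + (-104)t = 40, so t = 3/2.
Intersection: (6, 22, -14) + (3/2)·(-6, -10, 10) = (-3, 7, 1).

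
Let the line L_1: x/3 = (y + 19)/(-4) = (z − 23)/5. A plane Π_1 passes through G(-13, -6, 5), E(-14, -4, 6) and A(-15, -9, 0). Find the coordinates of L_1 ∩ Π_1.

(-9, -7, 8)

L_1 has direction (3, -4, 5) through (0, -19, 23).
GE = (-1, 2, 1), GA = (-2, -3, -5); a normal to Π_1 is GE × GA = (-7, -7, 7).
Using G: Π_1 has equation -7x - 7y + 7z = 168.
Substitute r = (0, -19, 23) + t(3, -4, 5) into the plane: 294 + 42t = 168, so t = -3.
Intersection: (0, -19, 23) + (-3)·(3, -4, 5) = (-9, -7, 8).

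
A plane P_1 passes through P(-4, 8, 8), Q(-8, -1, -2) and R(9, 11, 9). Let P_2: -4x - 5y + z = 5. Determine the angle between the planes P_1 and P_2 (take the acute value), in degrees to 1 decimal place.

PQ = (-4, -9, -10), PR = (13, 3, 1); a normal to P_1 is PQ × PR = (21, -126, 105).
Using P: P_1 has equation 21x - 126y + 105z = -252.
cos θ = |n₁·n₂| / (|n₁||n₂|) = |651| / (√27342 · √42).
θ = arccos(0.60749) ≈ 52.6°.

52.6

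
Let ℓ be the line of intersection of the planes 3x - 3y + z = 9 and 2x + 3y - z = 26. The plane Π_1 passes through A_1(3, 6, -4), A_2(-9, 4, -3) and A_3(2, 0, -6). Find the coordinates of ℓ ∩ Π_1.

(7, 2, -6)

Direction of ℓ: (3, -3, 1) × (2, 3, -1) = (0, 5, 15).
A point on ℓ: solving the two plane equations with y = 0 gives (7, 0, -12).
A_1A_2 = (-12, -2, 1), A_1A_3 = (-1, -6, -2); a normal to Π_1 is A_1A_2 × A_1A_3 = (10, -25, 70).
Using A_1: Π_1 has equation 10x - 25y + 70z = -400.
Substitute r = (7, 0, -12) + t(0, 5, 15) into the plane: -770 + 925t = -400, so t = 2/5.
Intersection: (7, 0, -12) + (2/5)·(0, 5, 15) = (7, 2, -6).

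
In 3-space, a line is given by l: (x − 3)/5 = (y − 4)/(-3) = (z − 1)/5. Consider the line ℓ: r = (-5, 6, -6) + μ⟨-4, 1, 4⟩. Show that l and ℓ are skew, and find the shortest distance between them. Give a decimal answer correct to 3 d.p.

l has direction (5, -3, 5) through (3, 4, 1).
Common perpendicular direction n = (5, -3, 5) × (-4, 1, 4) = (-17, -40, -7).
With w = (-5, 6, -6) − (3, 4, 1) = (-8, 2, -7), w · n = 105.
Since n ≠ 0 the lines are not parallel, and w · n = 105 ≠ 0 so they do not intersect; hence they are skew.
Distance = |w · n| / |n| = |105| / √1938 ≈ 2.385.

2.385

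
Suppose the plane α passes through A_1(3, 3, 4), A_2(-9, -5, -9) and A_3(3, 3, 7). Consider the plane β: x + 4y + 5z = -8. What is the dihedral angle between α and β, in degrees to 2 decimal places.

64.66

A_1A_2 = (-12, -8, -13), A_1A_3 = (0, 0, 3); a normal to α is A_1A_2 × A_1A_3 = (-24, 36, 0).
Using A_1: α has equation -24x + 36y = 36.
cos θ = |n₁·n₂| / (|n₁||n₂|) = |120| / (√1872 · √42).
θ = arccos(0.42796) ≈ 64.66°.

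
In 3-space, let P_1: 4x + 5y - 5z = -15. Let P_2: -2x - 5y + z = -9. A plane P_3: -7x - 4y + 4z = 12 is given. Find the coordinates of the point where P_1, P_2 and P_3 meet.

(0, 3, 6)

Solving the 3×3 linear system 4x + 5y - 5z = -15, -2x - 5y + z = -9, -7x - 4y + 4z = 12 (e.g. by elimination or Cramer's rule, determinant = 76) gives (0, 3, 6).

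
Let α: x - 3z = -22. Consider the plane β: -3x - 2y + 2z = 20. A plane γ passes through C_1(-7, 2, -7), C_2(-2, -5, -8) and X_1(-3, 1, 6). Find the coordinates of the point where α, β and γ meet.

C_1C_2 = (5, -7, -1), C_1X_1 = (4, -1, 13); a normal to γ is C_1C_2 × C_1X_1 = (-92, -69, 23).
Using C_1: γ has equation -92x - 69y + 23z = 345.
Solving the 3×3 linear system x - 3z = -22, -3x - 2y + 2z = 20, -92x - 69y + 23z = 345 (e.g. by elimination or Cramer's rule, determinant = 23) gives (2, -5, 8).

(2, -5, 8)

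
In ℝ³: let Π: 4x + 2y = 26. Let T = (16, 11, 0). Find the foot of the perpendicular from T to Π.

Foot = T − λn with λ = (n·T − d)/|n|² = (86 − 26)/20 = 3.
Foot = (16, 11, 0) − 3·(4, 2, 0) = (4, 5, 0).

(4, 5, 0)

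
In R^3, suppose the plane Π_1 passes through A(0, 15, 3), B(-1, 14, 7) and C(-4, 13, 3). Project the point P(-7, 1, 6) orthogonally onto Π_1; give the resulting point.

AB = (-1, -1, 4), AC = (-4, -2, 0); a normal to Π_1 is AB × AC = (8, -16, -2).
Using A: Π_1 has equation 8x - 16y - 2z = -246.
Foot = P − λn with λ = (n·P − d)/|n|² = (-84 − (-246))/324 = 1/2.
Foot = (-7, 1, 6) − (1/2)·(8, -16, -2) = (-11, 9, 7).

(-11, 9, 7)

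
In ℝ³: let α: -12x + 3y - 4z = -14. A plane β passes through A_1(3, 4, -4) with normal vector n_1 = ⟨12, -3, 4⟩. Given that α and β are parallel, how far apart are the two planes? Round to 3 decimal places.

0.462

β: n_1·r = n_1·A_1 gives 12x - 3y + 4z = 8.
Rescale β by 1/(-1): -12x + 3y - 4z = -8. Then distance = |-14 − (-8)| / √169 ≈ 0.462.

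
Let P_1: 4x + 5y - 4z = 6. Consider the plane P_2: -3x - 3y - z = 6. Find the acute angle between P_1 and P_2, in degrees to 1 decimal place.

cos θ = |n₁·n₂| / (|n₁||n₂|) = |-23| / (√57 · √19).
θ = arccos(0.69890) ≈ 45.7°.

45.7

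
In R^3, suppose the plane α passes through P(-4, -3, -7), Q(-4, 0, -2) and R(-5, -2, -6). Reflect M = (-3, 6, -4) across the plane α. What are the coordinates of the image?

PQ = (0, 3, 5), PR = (-1, 1, 1); a normal to α is PQ × PR = (-2, -5, 3).
Using P: α has equation -2x - 5y + 3z = 2.
λ = (n·M − d)/|n|² = (-36 − 2)/38 = -1.
Reflection = M − 2λn = (-3, 6, -4) − (-2)·(-2, -5, 3) = (-7, -4, 2).

(-7, -4, 2)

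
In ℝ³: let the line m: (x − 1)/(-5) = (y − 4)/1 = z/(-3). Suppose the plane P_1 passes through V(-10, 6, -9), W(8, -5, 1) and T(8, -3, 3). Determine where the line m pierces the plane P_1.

m has direction (-5, 1, -3) through (1, 4, 0).
VW = (18, -11, 10), VT = (18, -9, 12); a normal to P_1 is VW × VT = (-42, -36, 36).
Using V: P_1 has equation -42x - 36y + 36z = -120.
Substitute r = (1, 4, 0) + t(-5, 1, -3) into the plane: -186 + 66t = -120, so t = 1.
Intersection: (1, 4, 0) + 1·(-5, 1, -3) = (-4, 5, -3).

(-4, 5, -3)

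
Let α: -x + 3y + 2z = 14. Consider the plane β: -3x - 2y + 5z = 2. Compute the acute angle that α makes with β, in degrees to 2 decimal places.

cos θ = |n₁·n₂| / (|n₁||n₂|) = |7| / (√14 · √38).
θ = arccos(0.30349) ≈ 72.33°.

72.33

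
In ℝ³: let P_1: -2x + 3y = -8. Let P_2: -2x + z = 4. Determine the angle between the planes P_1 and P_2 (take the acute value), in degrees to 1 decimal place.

cos θ = |n₁·n₂| / (|n₁||n₂|) = |4| / (√13 · √5).
θ = arccos(0.49614) ≈ 60.3°.

60.3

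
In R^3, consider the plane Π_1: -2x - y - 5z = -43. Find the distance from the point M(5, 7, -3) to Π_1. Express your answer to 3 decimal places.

7.486

n·M − d = (-2)·(5) + (-1)·(7) + (-5)·(-3) − (-43) = 41; |n| = √30.
Distance = |41| / √30 = 41/√30 ≈ 7.486.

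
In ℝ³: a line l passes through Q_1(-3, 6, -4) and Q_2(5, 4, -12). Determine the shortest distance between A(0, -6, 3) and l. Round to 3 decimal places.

14.196

A direction vector for l is Q_2 − Q_1 = (8, -2, -8).
Taking (-3, 6, -4) on l with direction v = (8, -2, -8): w = A − (-3, 6, -4) = (3, -12, 7), and w × v = (110, 80, 90).
Distance = |w × v| / |v| = √26600 / √132 ≈ 14.196.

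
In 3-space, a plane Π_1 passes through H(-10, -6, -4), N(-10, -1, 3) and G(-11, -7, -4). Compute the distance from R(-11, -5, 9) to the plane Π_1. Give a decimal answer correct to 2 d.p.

4.60

HN = (0, 5, 7), HG = (-1, -1, 0); a normal to Π_1 is HN × HG = (7, -7, 5).
Using H: Π_1 has equation 7x - 7y + 5z = -48.
n·R − d = (7)·(-11) + (-7)·(-5) + (5)·(9) − (-48) = 51; |n| = √123.
Distance = |51| / √123 = 51/√123 ≈ 4.60.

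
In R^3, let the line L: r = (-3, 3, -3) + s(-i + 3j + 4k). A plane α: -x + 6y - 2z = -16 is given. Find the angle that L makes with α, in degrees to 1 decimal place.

19.7

sin θ = |n·v| / (|n||v|) = |11| / (√41 · √26) = 0.33691.
θ ≈ 19.7°.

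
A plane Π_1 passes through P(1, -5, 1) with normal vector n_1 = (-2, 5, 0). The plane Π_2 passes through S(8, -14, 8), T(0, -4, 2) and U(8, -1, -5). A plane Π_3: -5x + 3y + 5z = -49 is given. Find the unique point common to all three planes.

(6, -3, -2)

Π_1: n_1·r = n_1·P gives -2x + 5y = -27.
ST = (-8, 10, -6), SU = (0, 13, -13); a normal to Π_2 is ST × SU = (-52, -104, -104).
Using S: Π_2 has equation -52x - 104y - 104z = 208.
Solving the 3×3 linear system -2x + 5y = -27, -52x - 104y - 104z = 208, -5x + 3y + 5z = -49 (e.g. by elimination or Cramer's rule, determinant = 4316) gives (6, -3, -2).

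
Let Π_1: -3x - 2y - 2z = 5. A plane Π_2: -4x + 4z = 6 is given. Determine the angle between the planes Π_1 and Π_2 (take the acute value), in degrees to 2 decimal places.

cos θ = |n₁·n₂| / (|n₁||n₂|) = |4| / (√17 · √32).
θ = arccos(0.17150) ≈ 80.13°.

80.13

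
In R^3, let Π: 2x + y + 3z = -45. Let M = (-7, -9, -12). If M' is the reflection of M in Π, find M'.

(-3, -7, -6)

λ = (n·M − d)/|n|² = (-59 − (-45))/14 = -1.
Reflection = M − 2λn = (-7, -9, -12) − (-2)·(2, 1, 3) = (-3, -7, -6).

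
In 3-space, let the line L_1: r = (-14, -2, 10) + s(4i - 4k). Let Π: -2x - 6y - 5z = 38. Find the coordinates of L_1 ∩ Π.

(2, -2, -6)

Substitute r = (-14, -2, 10) + t(4, 0, -4) into the plane: -10 + 12t = 38, so t = 4.
Intersection: (-14, -2, 10) + 4·(4, 0, -4) = (2, -2, -6).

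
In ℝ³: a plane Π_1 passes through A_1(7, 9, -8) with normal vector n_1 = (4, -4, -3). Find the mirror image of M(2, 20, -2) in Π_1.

(18, 4, -14)

Π_1: n_1·r = n_1·A_1 gives 4x - 4y - 3z = 16.
λ = (n·M − d)/|n|² = (-66 − 16)/41 = -2.
Reflection = M − 2λn = (2, 20, -2) − (-4)·(4, -4, -3) = (18, 4, -14).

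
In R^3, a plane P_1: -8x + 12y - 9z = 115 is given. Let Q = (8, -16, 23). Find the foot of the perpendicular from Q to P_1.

(-8, 8, 5)

Foot = Q − λn with λ = (n·Q − d)/|n|² = (-463 − 115)/289 = -2.
Foot = (8, -16, 23) − (-2)·(-8, 12, -9) = (-8, 8, 5).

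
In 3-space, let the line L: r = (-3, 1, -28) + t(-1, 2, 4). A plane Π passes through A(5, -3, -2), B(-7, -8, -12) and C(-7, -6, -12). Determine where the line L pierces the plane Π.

(-7, 9, -12)

AB = (-12, -5, -10), AC = (-12, -3, -10); a normal to Π is AB × AC = (20, 0, -24).
Using A: Π has equation 20x - 24z = 148.
Substitute r = (-3, 1, -28) + t(-1, 2, 4) into the plane: 612 + (-116)t = 148, so t = 4.
Intersection: (-3, 1, -28) + 4·(-1, 2, 4) = (-7, 9, -12).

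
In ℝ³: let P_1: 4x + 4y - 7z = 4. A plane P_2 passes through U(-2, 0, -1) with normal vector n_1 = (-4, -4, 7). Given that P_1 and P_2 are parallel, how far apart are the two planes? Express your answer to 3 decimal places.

P_2: n_1·r = n_1·U gives -4x - 4y + 7z = 1.
Rescale P_2 by 1/(-1): 4x + 4y - 7z = -1. Then distance = |4 − (-1)| / √81 ≈ 0.556.

0.556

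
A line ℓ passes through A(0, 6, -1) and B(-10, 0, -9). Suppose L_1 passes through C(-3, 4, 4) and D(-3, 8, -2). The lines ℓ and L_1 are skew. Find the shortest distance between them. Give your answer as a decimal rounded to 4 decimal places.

A direction vector for ℓ is B − A = (-10, -6, -8).
A direction vector for L_1 is D − C = (0, 4, -6).
Common perpendicular direction n = (-10, -6, -8) × (0, 4, -6) = (68, -60, -40).
With w = (-3, 4, 4) − (0, 6, -1) = (-3, -2, 5), w · n = -284.
Distance = |w · n| / |n| = |-284| / √9824 ≈ 2.8653.

2.8653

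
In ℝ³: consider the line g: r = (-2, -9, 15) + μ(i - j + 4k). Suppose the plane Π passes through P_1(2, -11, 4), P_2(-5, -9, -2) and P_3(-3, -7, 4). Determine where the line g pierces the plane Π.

P_1P_2 = (-7, 2, -6), P_1P_3 = (-5, 4, 0); a normal to Π is P_1P_2 × P_1P_3 = (24, 30, -18).
Using P_1: Π has equation 24x + 30y - 18z = -354.
Substitute r = (-2, -9, 15) + t(1, -1, 4) into the plane: -588 + (-78)t = -354, so t = -3.
Intersection: (-2, -9, 15) + (-3)·(1, -1, 4) = (-5, -6, 3).

(-5, -6, 3)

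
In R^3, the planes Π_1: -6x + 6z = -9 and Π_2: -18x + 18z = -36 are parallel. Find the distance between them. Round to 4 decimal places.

0.3536

Rescale Π_2 by 1/3: -6x + 6z = -12. Then distance = |-9 − (-12)| / √72 ≈ 0.3536.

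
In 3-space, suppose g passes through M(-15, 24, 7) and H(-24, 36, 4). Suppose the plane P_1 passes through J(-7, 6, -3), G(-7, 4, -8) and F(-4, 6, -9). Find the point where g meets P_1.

A direction vector for g is H − M = (-9, 12, -3).
JG = (0, -2, -5), JF = (3, 0, -6); a normal to P_1 is JG × JF = (12, -15, 6).
Using J: P_1 has equation 12x - 15y + 6z = -192.
Substitute r = (-15, 24, 7) + t(-9, 12, -3) into the plane: -498 + (-306)t = -192, so t = -1.
Intersection: (-15, 24, 7) + (-1)·(-9, 12, -3) = (-6, 12, 10).

(-6, 12, 10)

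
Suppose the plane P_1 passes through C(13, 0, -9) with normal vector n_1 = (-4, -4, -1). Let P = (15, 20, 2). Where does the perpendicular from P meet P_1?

(3, 8, -1)

P_1: n_1·r = n_1·C gives -4x - 4y - z = -43.
Foot = P − λn with λ = (n·P − d)/|n|² = (-142 − (-43))/33 = -3.
Foot = (15, 20, 2) − (-3)·(-4, -4, -1) = (3, 8, -1).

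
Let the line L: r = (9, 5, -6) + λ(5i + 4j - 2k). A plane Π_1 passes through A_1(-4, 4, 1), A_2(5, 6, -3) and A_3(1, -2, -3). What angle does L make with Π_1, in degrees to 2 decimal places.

A_1A_2 = (9, 2, -4), A_1A_3 = (5, -6, -4); a normal to Π_1 is A_1A_2 × A_1A_3 = (-32, 16, -64).
Using A_1: Π_1 has equation -32x + 16y - 64z = 128.
sin θ = |n·v| / (|n||v|) = |32| / (√5376 · √45) = 0.06506.
θ ≈ 3.73°.

3.73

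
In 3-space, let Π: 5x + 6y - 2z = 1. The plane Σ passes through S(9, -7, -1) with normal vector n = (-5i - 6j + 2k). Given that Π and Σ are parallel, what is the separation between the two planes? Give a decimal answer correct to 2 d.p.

0.50

Σ: n·r = n·S gives -5x - 6y + 2z = -5.
Rescale Σ by 1/(-1): 5x + 6y - 2z = 5. Then distance = |1 − 5| / √65 ≈ 0.50.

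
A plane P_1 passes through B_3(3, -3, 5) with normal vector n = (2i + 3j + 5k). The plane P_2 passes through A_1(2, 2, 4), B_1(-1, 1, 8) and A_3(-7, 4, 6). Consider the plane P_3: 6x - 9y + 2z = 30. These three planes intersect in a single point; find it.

(8, 2, 0)

P_1: n·r = n·B_3 gives 2x + 3y + 5z = 22.
A_1B_1 = (-3, -1, 4), A_1A_3 = (-9, 2, 2); a normal to P_2 is A_1B_1 × A_1A_3 = (-10, -30, -15).
Using A_1: P_2 has equation -10x - 30y - 15z = -140.
Solving the 3×3 linear system 2x + 3y + 5z = 22, -10x - 30y - 15z = -140, 6x - 9y + 2z = 30 (e.g. by elimination or Cramer's rule, determinant = 750) gives (8, 2, 0).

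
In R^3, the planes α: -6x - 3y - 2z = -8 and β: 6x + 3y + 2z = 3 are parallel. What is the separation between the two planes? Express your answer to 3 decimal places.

Rescale β by 1/(-1): -6x - 3y - 2z = -3. Then distance = |-8 − (-3)| / √49 ≈ 0.714.

0.714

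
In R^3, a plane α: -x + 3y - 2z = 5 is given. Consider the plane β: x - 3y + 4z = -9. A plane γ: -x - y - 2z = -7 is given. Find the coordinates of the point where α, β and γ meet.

Solving the 3×3 linear system -x + 3y - 2z = 5, x - 3y + 4z = -9, -x - y - 2z = -7 (e.g. by elimination or Cramer's rule, determinant = -8) gives (8, 3, -2).

(8, 3, -2)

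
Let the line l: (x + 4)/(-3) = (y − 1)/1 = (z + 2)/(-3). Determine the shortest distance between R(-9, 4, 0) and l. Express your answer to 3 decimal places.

l has direction (-3, 1, -3) through (-4, 1, -2).
Taking (-4, 1, -2) on l with direction v = (-3, 1, -3): w = R − (-4, 1, -2) = (-5, 3, 2), and w × v = (-11, -21, 4).
Distance = |w × v| / |v| = √578 / √19 ≈ 5.516.

5.516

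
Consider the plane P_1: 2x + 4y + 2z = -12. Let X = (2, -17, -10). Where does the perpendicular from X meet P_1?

(8, -5, -4)

Foot = X − λn with λ = (n·X − d)/|n|² = (-84 − (-12))/24 = -3.
Foot = (2, -17, -10) − (-3)·(2, 4, 2) = (8, -5, -4).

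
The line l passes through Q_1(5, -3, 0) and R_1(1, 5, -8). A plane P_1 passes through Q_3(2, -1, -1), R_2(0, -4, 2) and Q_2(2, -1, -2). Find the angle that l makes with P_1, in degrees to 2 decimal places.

A direction vector for l is R_1 − Q_1 = (-4, 8, -8).
Q_3R_2 = (-2, -3, 3), Q_3Q_2 = (0, 0, -1); a normal to P_1 is Q_3R_2 × Q_3Q_2 = (3, -2, 0).
Using Q_3: P_1 has equation 3x - 2y = 8.
sin θ = |n·v| / (|n||v|) = |-28| / (√13 · √144) = 0.64715.
θ ≈ 40.33°.

40.33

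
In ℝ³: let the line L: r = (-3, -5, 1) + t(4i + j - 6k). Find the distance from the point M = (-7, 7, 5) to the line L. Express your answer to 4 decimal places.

Taking (-3, -5, 1) on L with direction v = (4, 1, -6): w = M − (-3, -5, 1) = (-4, 12, 4), and w × v = (-76, -8, -52).
Distance = |w × v| / |v| = √8544 / √53 ≈ 12.6968.

12.6968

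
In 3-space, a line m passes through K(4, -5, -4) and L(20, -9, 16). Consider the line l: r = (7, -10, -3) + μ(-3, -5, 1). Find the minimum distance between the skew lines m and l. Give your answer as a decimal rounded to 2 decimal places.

A direction vector for m is L − K = (16, -4, 20).
Common perpendicular direction n = (16, -4, 20) × (-3, -5, 1) = (96, -76, -92).
With w = (7, -10, -3) − (4, -5, -4) = (3, -5, 1), w · n = 576.
Distance = |w · n| / |n| = |576| / √23456 ≈ 3.76.

3.76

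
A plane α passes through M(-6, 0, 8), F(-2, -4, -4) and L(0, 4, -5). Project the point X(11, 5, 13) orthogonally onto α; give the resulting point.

MF = (4, -4, -12), ML = (6, 4, -13); a normal to α is MF × ML = (100, -20, 40).
Using M: α has equation 100x - 20y + 40z = -280.
Foot = X − λn with λ = (n·X − d)/|n|² = (1520 − (-280))/12000 = 3/20.
Foot = (11, 5, 13) − (3/20)·(100, -20, 40) = (-4, 8, 7).

(-4, 8, 7)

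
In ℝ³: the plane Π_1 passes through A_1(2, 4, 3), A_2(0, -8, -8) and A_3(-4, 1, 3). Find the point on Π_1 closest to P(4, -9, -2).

A_1A_2 = (-2, -12, -11), A_1A_3 = (-6, -3, 0); a normal to Π_1 is A_1A_2 × A_1A_3 = (-33, 66, -66).
Using A_1: Π_1 has equation -33x + 66y - 66z = 0.
Foot = P − λn with λ = (n·P − d)/|n|² = (-594 − 0)/9801 = -2/33.
Foot = (4, -9, -2) − (-2/33)·(-33, 66, -66) = (2, -5, -6).

(2, -5, -6)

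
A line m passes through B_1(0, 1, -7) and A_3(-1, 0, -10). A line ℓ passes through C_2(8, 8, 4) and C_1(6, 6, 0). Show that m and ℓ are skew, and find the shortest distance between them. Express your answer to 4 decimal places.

0.7071

A direction vector for m is A_3 − B_1 = (-1, -1, -3).
A direction vector for ℓ is C_1 − C_2 = (-2, -2, -4).
Common perpendicular direction n = (-1, -1, -3) × (-2, -2, -4) = (-2, 2, 0).
With w = (8, 8, 4) − (0, 1, -7) = (8, 7, 11), w · n = -2.
Since n ≠ 0 the lines are not parallel, and w · n = -2 ≠ 0 so they do not intersect; hence they are skew.
Distance = |w · n| / |n| = |-2| / √8 ≈ 0.7071.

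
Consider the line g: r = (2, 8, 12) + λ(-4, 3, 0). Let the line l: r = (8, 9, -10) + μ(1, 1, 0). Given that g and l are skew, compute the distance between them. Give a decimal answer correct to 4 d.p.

22.0000

Common perpendicular direction n = (-4, 3, 0) × (1, 1, 0) = (0, 0, -7).
With w = (8, 9, -10) − (2, 8, 12) = (6, 1, -22), w · n = 154.
Distance = |w · n| / |n| = |154| / √49 ≈ 22.0000.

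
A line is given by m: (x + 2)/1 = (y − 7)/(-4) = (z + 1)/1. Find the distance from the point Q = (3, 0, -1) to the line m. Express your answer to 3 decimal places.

m has direction (1, -4, 1) through (-2, 7, -1).
Taking (-2, 7, -1) on m with direction v = (1, -4, 1): w = Q − (-2, 7, -1) = (5, -7, 0), and w × v = (-7, -5, -13).
Distance = |w × v| / |v| = √243 / √18 ≈ 3.674.

3.674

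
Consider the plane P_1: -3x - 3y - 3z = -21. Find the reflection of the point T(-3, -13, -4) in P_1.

λ = (n·T − d)/|n|² = (60 − (-21))/27 = 3.
Reflection = T − 2λn = (-3, -13, -4) − 6·(-3, -3, -3) = (15, 5, 14).

(15, 5, 14)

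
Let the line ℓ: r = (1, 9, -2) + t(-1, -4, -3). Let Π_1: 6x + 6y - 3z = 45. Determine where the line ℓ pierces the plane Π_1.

(0, 5, -5)

Substitute r = (1, 9, -2) + t(-1, -4, -3) into the plane: 66 + (-21)t = 45, so t = 1.
Intersection: (1, 9, -2) + 1·(-1, -4, -3) = (0, 5, -5).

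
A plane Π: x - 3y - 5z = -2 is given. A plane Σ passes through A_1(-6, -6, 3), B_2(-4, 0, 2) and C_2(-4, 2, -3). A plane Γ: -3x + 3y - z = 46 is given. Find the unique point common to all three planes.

A_1B_2 = (2, 6, -1), A_1C_2 = (2, 8, -6); a normal to Σ is A_1B_2 × A_1C_2 = (-28, 10, 4).
Using A_1: Σ has equation -28x + 10y + 4z = 120.
Solving the 3×3 linear system x - 3y - 5z = -2, -28x + 10y + 4z = 120, -3x + 3y - z = 46 (e.g. by elimination or Cramer's rule, determinant = 368) gives (-1, 12, -7).

(-1, 12, -7)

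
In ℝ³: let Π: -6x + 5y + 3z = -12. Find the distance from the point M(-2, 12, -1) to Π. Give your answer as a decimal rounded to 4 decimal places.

9.6814

n·M − d = (-6)·(-2) + (5)·(12) + (3)·(-1) − (-12) = 81; |n| = √70.
Distance = |81| / √70 = 81/√70 ≈ 9.6814.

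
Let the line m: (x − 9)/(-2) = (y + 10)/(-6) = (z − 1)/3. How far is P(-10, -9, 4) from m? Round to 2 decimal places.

m has direction (-2, -6, 3) through (9, -10, 1).
Taking (9, -10, 1) on m with direction v = (-2, -6, 3): w = P − (9, -10, 1) = (-19, 1, 3), and w × v = (21, 51, 116).
Distance = |w × v| / |v| = √16498 / √49 ≈ 18.35.

18.35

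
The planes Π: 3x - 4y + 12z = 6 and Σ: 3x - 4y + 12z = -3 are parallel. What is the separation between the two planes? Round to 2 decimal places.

0.69

Same normal n = (3, -4, 12) with |n| = √169; distance = |6 − (-3)| / |n| = 9/√169 ≈ 0.69.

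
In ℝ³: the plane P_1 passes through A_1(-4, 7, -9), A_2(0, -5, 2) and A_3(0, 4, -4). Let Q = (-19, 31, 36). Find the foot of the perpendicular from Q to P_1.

A_1A_2 = (4, -12, 11), A_1A_3 = (4, -3, 5); a normal to P_1 is A_1A_2 × A_1A_3 = (-27, 24, 36).
Using A_1: P_1 has equation -27x + 24y + 36z = -48.
Foot = Q − λn with λ = (n·Q − d)/|n|² = (2553 − (-48))/2601 = 1.
Foot = (-19, 31, 36) − 1·(-27, 24, 36) = (8, 7, 0).

(8, 7, 0)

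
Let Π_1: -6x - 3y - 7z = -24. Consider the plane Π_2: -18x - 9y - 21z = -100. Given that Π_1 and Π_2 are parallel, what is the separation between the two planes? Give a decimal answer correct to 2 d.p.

0.96

Rescale Π_2 by 1/3: -6x - 3y - 7z = -100/3. Then distance = |-24 − (-100/3)| / √94 ≈ 0.96.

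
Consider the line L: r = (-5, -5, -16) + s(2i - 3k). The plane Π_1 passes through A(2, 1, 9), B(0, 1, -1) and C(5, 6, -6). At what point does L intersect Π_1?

AB = (-2, 0, -10), AC = (3, 5, -15); a normal to Π_1 is AB × AC = (50, -60, -10).
Using A: Π_1 has equation 50x - 60y - 10z = -50.
Substitute r = (-5, -5, -16) + t(2, 0, -3) into the plane: 210 + 130t = -50, so t = -2.
Intersection: (-5, -5, -16) + (-2)·(2, 0, -3) = (-9, -5, -10).

(-9, -5, -10)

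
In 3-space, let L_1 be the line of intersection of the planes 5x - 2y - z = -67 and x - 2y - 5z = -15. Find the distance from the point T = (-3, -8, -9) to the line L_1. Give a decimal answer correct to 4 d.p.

16.0057

Direction of L_1: (5, -2, -1) × (1, -2, -5) = (8, 24, -8).
A point on L_1: solving the two plane equations with x = -10 gives (-10, 10, -3).
Taking (-10, 10, -3) on L_1 with direction v = (8, 24, -8): w = T − (-10, 10, -3) = (7, -18, -6), and w × v = (288, 8, 312).
Distance = |w × v| / |v| = √180352 / √704 ≈ 16.0057.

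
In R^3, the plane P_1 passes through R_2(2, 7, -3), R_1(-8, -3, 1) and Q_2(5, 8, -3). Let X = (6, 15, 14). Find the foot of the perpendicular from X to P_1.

(9, 6, -1)

R_2R_1 = (-10, -10, 4), R_2Q_2 = (3, 1, 0); a normal to P_1 is R_2R_1 × R_2Q_2 = (-4, 12, 20).
Using R_2: P_1 has equation -4x + 12y + 20z = 16.
Foot = X − λn with λ = (n·X − d)/|n|² = (436 − 16)/560 = 3/4.
Foot = (6, 15, 14) − (3/4)·(-4, 12, 20) = (9, 6, -1).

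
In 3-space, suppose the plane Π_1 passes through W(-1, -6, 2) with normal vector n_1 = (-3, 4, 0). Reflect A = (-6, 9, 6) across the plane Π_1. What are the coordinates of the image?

Π_1: n_1·r = n_1·W gives -3x + 4y = -21.
λ = (n·A − d)/|n|² = (54 − (-21))/25 = 3.
Reflection = A − 2λn = (-6, 9, 6) − 6·(-3, 4, 0) = (12, -15, 6).

(12, -15, 6)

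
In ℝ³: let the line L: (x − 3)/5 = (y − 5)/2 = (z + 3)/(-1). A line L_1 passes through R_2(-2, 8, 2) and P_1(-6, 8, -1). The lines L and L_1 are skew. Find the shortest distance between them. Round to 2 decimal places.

L has direction (5, 2, -1) through (3, 5, -3).
A direction vector for L_1 is P_1 − R_2 = (-4, 0, -3).
Common perpendicular direction n = (5, 2, -1) × (-4, 0, -3) = (-6, 19, 8).
With w = (-2, 8, 2) − (3, 5, -3) = (-5, 3, 5), w · n = 127.
Distance = |w · n| / |n| = |127| / √461 ≈ 5.91.

5.91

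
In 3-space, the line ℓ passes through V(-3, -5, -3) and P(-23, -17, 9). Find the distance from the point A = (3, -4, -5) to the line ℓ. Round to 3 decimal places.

A direction vector for ℓ is P − V = (-20, -12, 12).
Taking (-3, -5, -3) on ℓ with direction v = (-20, -12, 12): w = A − (-3, -5, -3) = (6, 1, -2), and w × v = (-12, -32, -52).
Distance = |w × v| / |v| = √3872 / √688 ≈ 2.372.

2.372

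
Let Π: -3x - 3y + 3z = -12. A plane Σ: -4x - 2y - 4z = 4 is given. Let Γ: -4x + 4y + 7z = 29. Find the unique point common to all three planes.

(-3, 6, -1)

Solving the 3×3 linear system -3x - 3y + 3z = -12, -4x - 2y - 4z = 4, -4x + 4y + 7z = 29 (e.g. by elimination or Cramer's rule, determinant = -210) gives (-3, 6, -1).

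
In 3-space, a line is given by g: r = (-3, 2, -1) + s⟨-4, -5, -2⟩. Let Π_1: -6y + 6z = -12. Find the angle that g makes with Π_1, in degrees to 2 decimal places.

sin θ = |n·v| / (|n||v|) = |18| / (√72 · √45) = 0.31623.
θ ≈ 18.43°.

18.43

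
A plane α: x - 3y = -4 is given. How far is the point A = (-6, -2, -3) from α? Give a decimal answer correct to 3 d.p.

n·A − d = (1)·(-6) + (-3)·(-2) + (0)·(-3) − (-4) = 4; |n| = √10.
Distance = |4| / √10 = 4/√10 ≈ 1.265.

1.265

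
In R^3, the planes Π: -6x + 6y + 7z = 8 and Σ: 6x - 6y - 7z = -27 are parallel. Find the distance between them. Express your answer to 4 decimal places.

Rescale Σ by 1/(-1): -6x + 6y + 7z = 27. Then distance = |8 − 27| / √121 ≈ 1.7273.

1.7273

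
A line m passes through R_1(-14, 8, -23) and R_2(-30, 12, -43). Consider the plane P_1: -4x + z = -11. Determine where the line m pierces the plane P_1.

(2, 4, -3)

A direction vector for m is R_2 − R_1 = (-16, 4, -20).
Substitute r = (-14, 8, -23) + t(-16, 4, -20) into the plane: 33 + 44t = -11, so t = -1.
Intersection: (-14, 8, -23) + (-1)·(-16, 4, -20) = (2, 4, -3).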